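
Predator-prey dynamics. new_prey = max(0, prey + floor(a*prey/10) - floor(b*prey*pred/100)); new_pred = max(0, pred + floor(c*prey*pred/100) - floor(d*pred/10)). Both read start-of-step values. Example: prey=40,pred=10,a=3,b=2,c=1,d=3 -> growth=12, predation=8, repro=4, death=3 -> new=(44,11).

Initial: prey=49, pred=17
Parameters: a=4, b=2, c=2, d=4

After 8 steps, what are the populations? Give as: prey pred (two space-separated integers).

Step 1: prey: 49+19-16=52; pred: 17+16-6=27
Step 2: prey: 52+20-28=44; pred: 27+28-10=45
Step 3: prey: 44+17-39=22; pred: 45+39-18=66
Step 4: prey: 22+8-29=1; pred: 66+29-26=69
Step 5: prey: 1+0-1=0; pred: 69+1-27=43
Step 6: prey: 0+0-0=0; pred: 43+0-17=26
Step 7: prey: 0+0-0=0; pred: 26+0-10=16
Step 8: prey: 0+0-0=0; pred: 16+0-6=10

Answer: 0 10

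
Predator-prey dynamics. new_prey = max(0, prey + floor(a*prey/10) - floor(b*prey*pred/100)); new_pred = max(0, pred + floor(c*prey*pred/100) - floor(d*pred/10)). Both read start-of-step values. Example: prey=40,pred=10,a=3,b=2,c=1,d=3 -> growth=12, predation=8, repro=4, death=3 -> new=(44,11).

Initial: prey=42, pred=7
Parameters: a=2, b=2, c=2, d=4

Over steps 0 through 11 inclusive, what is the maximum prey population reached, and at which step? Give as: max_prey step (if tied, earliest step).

Answer: 45 1

Derivation:
Step 1: prey: 42+8-5=45; pred: 7+5-2=10
Step 2: prey: 45+9-9=45; pred: 10+9-4=15
Step 3: prey: 45+9-13=41; pred: 15+13-6=22
Step 4: prey: 41+8-18=31; pred: 22+18-8=32
Step 5: prey: 31+6-19=18; pred: 32+19-12=39
Step 6: prey: 18+3-14=7; pred: 39+14-15=38
Step 7: prey: 7+1-5=3; pred: 38+5-15=28
Step 8: prey: 3+0-1=2; pred: 28+1-11=18
Step 9: prey: 2+0-0=2; pred: 18+0-7=11
Step 10: prey: 2+0-0=2; pred: 11+0-4=7
Step 11: prey: 2+0-0=2; pred: 7+0-2=5
Max prey = 45 at step 1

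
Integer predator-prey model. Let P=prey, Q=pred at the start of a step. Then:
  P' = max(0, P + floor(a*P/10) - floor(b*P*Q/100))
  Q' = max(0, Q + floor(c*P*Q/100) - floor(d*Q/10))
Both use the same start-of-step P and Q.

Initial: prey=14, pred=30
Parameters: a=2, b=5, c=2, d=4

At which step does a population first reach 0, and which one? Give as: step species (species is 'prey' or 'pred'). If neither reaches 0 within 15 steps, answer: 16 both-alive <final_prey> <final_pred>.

Answer: 1 prey

Derivation:
Step 1: prey: 14+2-21=0; pred: 30+8-12=26
First extinction: prey at step 1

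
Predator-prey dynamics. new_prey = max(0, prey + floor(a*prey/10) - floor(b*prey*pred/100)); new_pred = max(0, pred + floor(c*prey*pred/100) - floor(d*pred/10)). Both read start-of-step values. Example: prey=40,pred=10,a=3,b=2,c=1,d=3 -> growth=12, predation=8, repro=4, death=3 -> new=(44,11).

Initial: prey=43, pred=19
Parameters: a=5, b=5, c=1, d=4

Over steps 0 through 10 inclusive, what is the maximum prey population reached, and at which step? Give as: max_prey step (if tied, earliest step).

Step 1: prey: 43+21-40=24; pred: 19+8-7=20
Step 2: prey: 24+12-24=12; pred: 20+4-8=16
Step 3: prey: 12+6-9=9; pred: 16+1-6=11
Step 4: prey: 9+4-4=9; pred: 11+0-4=7
Step 5: prey: 9+4-3=10; pred: 7+0-2=5
Step 6: prey: 10+5-2=13; pred: 5+0-2=3
Step 7: prey: 13+6-1=18; pred: 3+0-1=2
Step 8: prey: 18+9-1=26; pred: 2+0-0=2
Step 9: prey: 26+13-2=37; pred: 2+0-0=2
Step 10: prey: 37+18-3=52; pred: 2+0-0=2
Max prey = 52 at step 10

Answer: 52 10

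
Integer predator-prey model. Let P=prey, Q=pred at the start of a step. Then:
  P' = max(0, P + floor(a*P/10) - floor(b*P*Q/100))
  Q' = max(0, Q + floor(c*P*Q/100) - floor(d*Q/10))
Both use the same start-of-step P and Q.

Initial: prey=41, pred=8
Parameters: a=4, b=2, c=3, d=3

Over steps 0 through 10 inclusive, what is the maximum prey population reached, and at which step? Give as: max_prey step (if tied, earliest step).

Answer: 56 2

Derivation:
Step 1: prey: 41+16-6=51; pred: 8+9-2=15
Step 2: prey: 51+20-15=56; pred: 15+22-4=33
Step 3: prey: 56+22-36=42; pred: 33+55-9=79
Step 4: prey: 42+16-66=0; pred: 79+99-23=155
Step 5: prey: 0+0-0=0; pred: 155+0-46=109
Step 6: prey: 0+0-0=0; pred: 109+0-32=77
Step 7: prey: 0+0-0=0; pred: 77+0-23=54
Step 8: prey: 0+0-0=0; pred: 54+0-16=38
Step 9: prey: 0+0-0=0; pred: 38+0-11=27
Step 10: prey: 0+0-0=0; pred: 27+0-8=19
Max prey = 56 at step 2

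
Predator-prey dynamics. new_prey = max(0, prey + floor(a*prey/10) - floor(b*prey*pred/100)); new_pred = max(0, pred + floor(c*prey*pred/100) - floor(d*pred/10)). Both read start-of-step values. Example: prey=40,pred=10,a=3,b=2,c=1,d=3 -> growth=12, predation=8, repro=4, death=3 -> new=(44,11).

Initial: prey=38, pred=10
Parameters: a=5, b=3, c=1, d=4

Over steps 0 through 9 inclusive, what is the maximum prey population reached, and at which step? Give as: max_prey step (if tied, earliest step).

Step 1: prey: 38+19-11=46; pred: 10+3-4=9
Step 2: prey: 46+23-12=57; pred: 9+4-3=10
Step 3: prey: 57+28-17=68; pred: 10+5-4=11
Step 4: prey: 68+34-22=80; pred: 11+7-4=14
Step 5: prey: 80+40-33=87; pred: 14+11-5=20
Step 6: prey: 87+43-52=78; pred: 20+17-8=29
Step 7: prey: 78+39-67=50; pred: 29+22-11=40
Step 8: prey: 50+25-60=15; pred: 40+20-16=44
Step 9: prey: 15+7-19=3; pred: 44+6-17=33
Max prey = 87 at step 5

Answer: 87 5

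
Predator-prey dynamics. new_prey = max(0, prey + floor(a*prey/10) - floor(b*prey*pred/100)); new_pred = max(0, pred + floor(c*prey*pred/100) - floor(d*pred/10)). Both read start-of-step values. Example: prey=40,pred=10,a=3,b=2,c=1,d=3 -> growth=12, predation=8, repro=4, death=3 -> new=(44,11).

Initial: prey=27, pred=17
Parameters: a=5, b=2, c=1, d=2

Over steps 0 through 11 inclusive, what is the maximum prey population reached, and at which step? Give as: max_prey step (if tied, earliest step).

Step 1: prey: 27+13-9=31; pred: 17+4-3=18
Step 2: prey: 31+15-11=35; pred: 18+5-3=20
Step 3: prey: 35+17-14=38; pred: 20+7-4=23
Step 4: prey: 38+19-17=40; pred: 23+8-4=27
Step 5: prey: 40+20-21=39; pred: 27+10-5=32
Step 6: prey: 39+19-24=34; pred: 32+12-6=38
Step 7: prey: 34+17-25=26; pred: 38+12-7=43
Step 8: prey: 26+13-22=17; pred: 43+11-8=46
Step 9: prey: 17+8-15=10; pred: 46+7-9=44
Step 10: prey: 10+5-8=7; pred: 44+4-8=40
Step 11: prey: 7+3-5=5; pred: 40+2-8=34
Max prey = 40 at step 4

Answer: 40 4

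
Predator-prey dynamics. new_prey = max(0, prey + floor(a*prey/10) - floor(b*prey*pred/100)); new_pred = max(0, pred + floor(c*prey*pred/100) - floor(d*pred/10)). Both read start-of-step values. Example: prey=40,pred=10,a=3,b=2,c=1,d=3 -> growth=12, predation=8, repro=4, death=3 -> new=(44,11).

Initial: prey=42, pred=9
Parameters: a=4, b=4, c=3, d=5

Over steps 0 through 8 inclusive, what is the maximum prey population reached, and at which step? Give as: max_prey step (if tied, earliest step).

Step 1: prey: 42+16-15=43; pred: 9+11-4=16
Step 2: prey: 43+17-27=33; pred: 16+20-8=28
Step 3: prey: 33+13-36=10; pred: 28+27-14=41
Step 4: prey: 10+4-16=0; pred: 41+12-20=33
Step 5: prey: 0+0-0=0; pred: 33+0-16=17
Step 6: prey: 0+0-0=0; pred: 17+0-8=9
Step 7: prey: 0+0-0=0; pred: 9+0-4=5
Step 8: prey: 0+0-0=0; pred: 5+0-2=3
Max prey = 43 at step 1

Answer: 43 1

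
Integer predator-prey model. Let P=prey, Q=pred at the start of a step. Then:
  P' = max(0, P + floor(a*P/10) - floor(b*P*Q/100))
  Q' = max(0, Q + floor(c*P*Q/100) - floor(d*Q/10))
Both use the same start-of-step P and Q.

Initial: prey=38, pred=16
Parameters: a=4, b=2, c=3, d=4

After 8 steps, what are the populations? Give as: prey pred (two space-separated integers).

Step 1: prey: 38+15-12=41; pred: 16+18-6=28
Step 2: prey: 41+16-22=35; pred: 28+34-11=51
Step 3: prey: 35+14-35=14; pred: 51+53-20=84
Step 4: prey: 14+5-23=0; pred: 84+35-33=86
Step 5: prey: 0+0-0=0; pred: 86+0-34=52
Step 6: prey: 0+0-0=0; pred: 52+0-20=32
Step 7: prey: 0+0-0=0; pred: 32+0-12=20
Step 8: prey: 0+0-0=0; pred: 20+0-8=12

Answer: 0 12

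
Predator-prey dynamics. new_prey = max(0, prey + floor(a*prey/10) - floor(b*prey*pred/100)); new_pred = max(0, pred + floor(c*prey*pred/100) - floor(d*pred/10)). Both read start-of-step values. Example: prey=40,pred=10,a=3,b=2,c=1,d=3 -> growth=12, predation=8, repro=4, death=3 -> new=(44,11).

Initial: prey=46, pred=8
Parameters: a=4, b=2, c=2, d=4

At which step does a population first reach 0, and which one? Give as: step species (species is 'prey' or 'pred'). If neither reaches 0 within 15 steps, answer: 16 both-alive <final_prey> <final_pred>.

Step 1: prey: 46+18-7=57; pred: 8+7-3=12
Step 2: prey: 57+22-13=66; pred: 12+13-4=21
Step 3: prey: 66+26-27=65; pred: 21+27-8=40
Step 4: prey: 65+26-52=39; pred: 40+52-16=76
Step 5: prey: 39+15-59=0; pred: 76+59-30=105
First extinction: prey at step 5

Answer: 5 prey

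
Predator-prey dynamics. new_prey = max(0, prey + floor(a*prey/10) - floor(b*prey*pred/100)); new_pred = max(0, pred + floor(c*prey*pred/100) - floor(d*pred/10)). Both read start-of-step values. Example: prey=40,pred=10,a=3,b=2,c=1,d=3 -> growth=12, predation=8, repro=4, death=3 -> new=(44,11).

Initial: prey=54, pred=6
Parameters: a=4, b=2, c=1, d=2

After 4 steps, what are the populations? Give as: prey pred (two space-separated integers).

Step 1: prey: 54+21-6=69; pred: 6+3-1=8
Step 2: prey: 69+27-11=85; pred: 8+5-1=12
Step 3: prey: 85+34-20=99; pred: 12+10-2=20
Step 4: prey: 99+39-39=99; pred: 20+19-4=35

Answer: 99 35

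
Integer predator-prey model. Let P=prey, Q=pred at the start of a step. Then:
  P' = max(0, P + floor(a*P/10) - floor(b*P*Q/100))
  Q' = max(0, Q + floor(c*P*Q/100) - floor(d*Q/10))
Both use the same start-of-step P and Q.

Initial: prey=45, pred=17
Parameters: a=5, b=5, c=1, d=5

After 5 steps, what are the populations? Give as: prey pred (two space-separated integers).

Answer: 25 4

Derivation:
Step 1: prey: 45+22-38=29; pred: 17+7-8=16
Step 2: prey: 29+14-23=20; pred: 16+4-8=12
Step 3: prey: 20+10-12=18; pred: 12+2-6=8
Step 4: prey: 18+9-7=20; pred: 8+1-4=5
Step 5: prey: 20+10-5=25; pred: 5+1-2=4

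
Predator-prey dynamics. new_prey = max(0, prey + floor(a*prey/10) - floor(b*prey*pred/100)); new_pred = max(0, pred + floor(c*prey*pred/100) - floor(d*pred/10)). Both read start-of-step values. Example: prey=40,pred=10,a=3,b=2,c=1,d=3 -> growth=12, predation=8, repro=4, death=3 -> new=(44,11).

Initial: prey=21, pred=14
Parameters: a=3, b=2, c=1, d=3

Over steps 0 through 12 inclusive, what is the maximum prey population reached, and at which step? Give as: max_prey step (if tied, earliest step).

Step 1: prey: 21+6-5=22; pred: 14+2-4=12
Step 2: prey: 22+6-5=23; pred: 12+2-3=11
Step 3: prey: 23+6-5=24; pred: 11+2-3=10
Step 4: prey: 24+7-4=27; pred: 10+2-3=9
Step 5: prey: 27+8-4=31; pred: 9+2-2=9
Step 6: prey: 31+9-5=35; pred: 9+2-2=9
Step 7: prey: 35+10-6=39; pred: 9+3-2=10
Step 8: prey: 39+11-7=43; pred: 10+3-3=10
Step 9: prey: 43+12-8=47; pred: 10+4-3=11
Step 10: prey: 47+14-10=51; pred: 11+5-3=13
Step 11: prey: 51+15-13=53; pred: 13+6-3=16
Step 12: prey: 53+15-16=52; pred: 16+8-4=20
Max prey = 53 at step 11

Answer: 53 11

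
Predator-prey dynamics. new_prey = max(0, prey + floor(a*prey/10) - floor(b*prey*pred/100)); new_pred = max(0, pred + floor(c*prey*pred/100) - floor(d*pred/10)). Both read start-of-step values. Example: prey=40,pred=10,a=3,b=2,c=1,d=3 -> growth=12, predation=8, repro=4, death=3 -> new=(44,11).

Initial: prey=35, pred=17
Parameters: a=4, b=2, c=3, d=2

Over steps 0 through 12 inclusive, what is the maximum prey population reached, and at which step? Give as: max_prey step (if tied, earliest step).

Answer: 38 1

Derivation:
Step 1: prey: 35+14-11=38; pred: 17+17-3=31
Step 2: prey: 38+15-23=30; pred: 31+35-6=60
Step 3: prey: 30+12-36=6; pred: 60+54-12=102
Step 4: prey: 6+2-12=0; pred: 102+18-20=100
Step 5: prey: 0+0-0=0; pred: 100+0-20=80
Step 6: prey: 0+0-0=0; pred: 80+0-16=64
Step 7: prey: 0+0-0=0; pred: 64+0-12=52
Step 8: prey: 0+0-0=0; pred: 52+0-10=42
Step 9: prey: 0+0-0=0; pred: 42+0-8=34
Step 10: prey: 0+0-0=0; pred: 34+0-6=28
Step 11: prey: 0+0-0=0; pred: 28+0-5=23
Step 12: prey: 0+0-0=0; pred: 23+0-4=19
Max prey = 38 at step 1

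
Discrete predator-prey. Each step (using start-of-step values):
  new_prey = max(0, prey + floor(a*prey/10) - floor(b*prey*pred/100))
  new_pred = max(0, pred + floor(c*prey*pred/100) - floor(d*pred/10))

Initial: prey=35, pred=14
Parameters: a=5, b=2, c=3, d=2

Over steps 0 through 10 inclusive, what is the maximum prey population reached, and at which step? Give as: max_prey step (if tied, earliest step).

Answer: 43 1

Derivation:
Step 1: prey: 35+17-9=43; pred: 14+14-2=26
Step 2: prey: 43+21-22=42; pred: 26+33-5=54
Step 3: prey: 42+21-45=18; pred: 54+68-10=112
Step 4: prey: 18+9-40=0; pred: 112+60-22=150
Step 5: prey: 0+0-0=0; pred: 150+0-30=120
Step 6: prey: 0+0-0=0; pred: 120+0-24=96
Step 7: prey: 0+0-0=0; pred: 96+0-19=77
Step 8: prey: 0+0-0=0; pred: 77+0-15=62
Step 9: prey: 0+0-0=0; pred: 62+0-12=50
Step 10: prey: 0+0-0=0; pred: 50+0-10=40
Max prey = 43 at step 1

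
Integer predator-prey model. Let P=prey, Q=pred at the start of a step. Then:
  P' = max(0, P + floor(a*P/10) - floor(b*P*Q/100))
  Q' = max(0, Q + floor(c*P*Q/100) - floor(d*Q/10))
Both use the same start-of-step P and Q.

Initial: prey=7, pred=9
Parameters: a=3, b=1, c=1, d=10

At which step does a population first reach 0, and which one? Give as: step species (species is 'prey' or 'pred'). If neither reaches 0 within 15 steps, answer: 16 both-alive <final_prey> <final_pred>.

Step 1: prey: 7+2-0=9; pred: 9+0-9=0
First extinction: pred at step 1

Answer: 1 pred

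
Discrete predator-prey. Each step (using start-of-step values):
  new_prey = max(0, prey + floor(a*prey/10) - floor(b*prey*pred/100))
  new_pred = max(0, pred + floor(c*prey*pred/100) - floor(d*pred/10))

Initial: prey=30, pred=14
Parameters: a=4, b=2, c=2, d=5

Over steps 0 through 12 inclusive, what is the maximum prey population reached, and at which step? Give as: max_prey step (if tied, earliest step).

Step 1: prey: 30+12-8=34; pred: 14+8-7=15
Step 2: prey: 34+13-10=37; pred: 15+10-7=18
Step 3: prey: 37+14-13=38; pred: 18+13-9=22
Step 4: prey: 38+15-16=37; pred: 22+16-11=27
Step 5: prey: 37+14-19=32; pred: 27+19-13=33
Step 6: prey: 32+12-21=23; pred: 33+21-16=38
Step 7: prey: 23+9-17=15; pred: 38+17-19=36
Step 8: prey: 15+6-10=11; pred: 36+10-18=28
Step 9: prey: 11+4-6=9; pred: 28+6-14=20
Step 10: prey: 9+3-3=9; pred: 20+3-10=13
Step 11: prey: 9+3-2=10; pred: 13+2-6=9
Step 12: prey: 10+4-1=13; pred: 9+1-4=6
Max prey = 38 at step 3

Answer: 38 3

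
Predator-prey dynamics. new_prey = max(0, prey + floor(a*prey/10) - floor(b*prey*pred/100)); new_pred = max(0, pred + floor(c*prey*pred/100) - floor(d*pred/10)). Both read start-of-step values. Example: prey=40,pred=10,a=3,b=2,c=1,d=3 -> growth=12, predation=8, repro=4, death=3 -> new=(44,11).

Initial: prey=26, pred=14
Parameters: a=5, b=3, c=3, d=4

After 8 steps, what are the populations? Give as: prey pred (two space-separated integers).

Answer: 0 9

Derivation:
Step 1: prey: 26+13-10=29; pred: 14+10-5=19
Step 2: prey: 29+14-16=27; pred: 19+16-7=28
Step 3: prey: 27+13-22=18; pred: 28+22-11=39
Step 4: prey: 18+9-21=6; pred: 39+21-15=45
Step 5: prey: 6+3-8=1; pred: 45+8-18=35
Step 6: prey: 1+0-1=0; pred: 35+1-14=22
Step 7: prey: 0+0-0=0; pred: 22+0-8=14
Step 8: prey: 0+0-0=0; pred: 14+0-5=9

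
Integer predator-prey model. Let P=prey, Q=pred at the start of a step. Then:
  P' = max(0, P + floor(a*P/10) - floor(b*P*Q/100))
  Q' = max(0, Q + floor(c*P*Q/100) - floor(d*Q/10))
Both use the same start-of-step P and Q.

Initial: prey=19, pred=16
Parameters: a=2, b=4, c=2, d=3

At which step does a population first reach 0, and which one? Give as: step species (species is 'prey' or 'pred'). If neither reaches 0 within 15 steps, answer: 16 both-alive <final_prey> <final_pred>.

Answer: 16 both-alive 2 3

Derivation:
Step 1: prey: 19+3-12=10; pred: 16+6-4=18
Step 2: prey: 10+2-7=5; pred: 18+3-5=16
Step 3: prey: 5+1-3=3; pred: 16+1-4=13
Step 4: prey: 3+0-1=2; pred: 13+0-3=10
Step 5: prey: 2+0-0=2; pred: 10+0-3=7
Step 6: prey: 2+0-0=2; pred: 7+0-2=5
Step 7: prey: 2+0-0=2; pred: 5+0-1=4
Step 8: prey: 2+0-0=2; pred: 4+0-1=3
Step 9: prey: 2+0-0=2; pred: 3+0-0=3
Steps 10-15: state stable at prey=2, pred=3 (no change)
No extinction within 15 steps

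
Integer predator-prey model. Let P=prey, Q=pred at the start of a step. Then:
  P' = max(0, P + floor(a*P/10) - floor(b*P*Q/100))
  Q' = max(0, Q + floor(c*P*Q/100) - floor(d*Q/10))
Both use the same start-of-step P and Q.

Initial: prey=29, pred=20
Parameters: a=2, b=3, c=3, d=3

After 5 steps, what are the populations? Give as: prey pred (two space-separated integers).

Step 1: prey: 29+5-17=17; pred: 20+17-6=31
Step 2: prey: 17+3-15=5; pred: 31+15-9=37
Step 3: prey: 5+1-5=1; pred: 37+5-11=31
Step 4: prey: 1+0-0=1; pred: 31+0-9=22
Step 5: prey: 1+0-0=1; pred: 22+0-6=16

Answer: 1 16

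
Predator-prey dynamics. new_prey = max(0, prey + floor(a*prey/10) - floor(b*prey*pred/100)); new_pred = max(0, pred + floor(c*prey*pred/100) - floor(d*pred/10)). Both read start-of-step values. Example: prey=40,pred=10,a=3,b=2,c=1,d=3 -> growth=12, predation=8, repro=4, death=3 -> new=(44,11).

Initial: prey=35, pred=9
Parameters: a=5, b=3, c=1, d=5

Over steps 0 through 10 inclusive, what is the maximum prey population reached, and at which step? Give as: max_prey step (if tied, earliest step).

Step 1: prey: 35+17-9=43; pred: 9+3-4=8
Step 2: prey: 43+21-10=54; pred: 8+3-4=7
Step 3: prey: 54+27-11=70; pred: 7+3-3=7
Step 4: prey: 70+35-14=91; pred: 7+4-3=8
Step 5: prey: 91+45-21=115; pred: 8+7-4=11
Step 6: prey: 115+57-37=135; pred: 11+12-5=18
Step 7: prey: 135+67-72=130; pred: 18+24-9=33
Step 8: prey: 130+65-128=67; pred: 33+42-16=59
Step 9: prey: 67+33-118=0; pred: 59+39-29=69
Step 10: prey: 0+0-0=0; pred: 69+0-34=35
Max prey = 135 at step 6

Answer: 135 6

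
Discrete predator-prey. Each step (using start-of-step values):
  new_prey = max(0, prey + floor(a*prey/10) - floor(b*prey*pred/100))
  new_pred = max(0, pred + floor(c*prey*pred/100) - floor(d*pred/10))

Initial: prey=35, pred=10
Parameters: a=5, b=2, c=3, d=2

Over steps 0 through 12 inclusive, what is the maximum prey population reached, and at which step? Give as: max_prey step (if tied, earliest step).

Answer: 51 2

Derivation:
Step 1: prey: 35+17-7=45; pred: 10+10-2=18
Step 2: prey: 45+22-16=51; pred: 18+24-3=39
Step 3: prey: 51+25-39=37; pred: 39+59-7=91
Step 4: prey: 37+18-67=0; pred: 91+101-18=174
Step 5: prey: 0+0-0=0; pred: 174+0-34=140
Step 6: prey: 0+0-0=0; pred: 140+0-28=112
Step 7: prey: 0+0-0=0; pred: 112+0-22=90
Step 8: prey: 0+0-0=0; pred: 90+0-18=72
Step 9: prey: 0+0-0=0; pred: 72+0-14=58
Step 10: prey: 0+0-0=0; pred: 58+0-11=47
Step 11: prey: 0+0-0=0; pred: 47+0-9=38
Step 12: prey: 0+0-0=0; pred: 38+0-7=31
Max prey = 51 at step 2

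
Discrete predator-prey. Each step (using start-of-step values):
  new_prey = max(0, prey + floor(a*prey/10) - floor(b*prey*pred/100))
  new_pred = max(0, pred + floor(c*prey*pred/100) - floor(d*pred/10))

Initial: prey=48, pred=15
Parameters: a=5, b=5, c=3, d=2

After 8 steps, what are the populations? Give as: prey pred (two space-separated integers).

Answer: 0 17

Derivation:
Step 1: prey: 48+24-36=36; pred: 15+21-3=33
Step 2: prey: 36+18-59=0; pred: 33+35-6=62
Step 3: prey: 0+0-0=0; pred: 62+0-12=50
Step 4: prey: 0+0-0=0; pred: 50+0-10=40
Step 5: prey: 0+0-0=0; pred: 40+0-8=32
Step 6: prey: 0+0-0=0; pred: 32+0-6=26
Step 7: prey: 0+0-0=0; pred: 26+0-5=21
Step 8: prey: 0+0-0=0; pred: 21+0-4=17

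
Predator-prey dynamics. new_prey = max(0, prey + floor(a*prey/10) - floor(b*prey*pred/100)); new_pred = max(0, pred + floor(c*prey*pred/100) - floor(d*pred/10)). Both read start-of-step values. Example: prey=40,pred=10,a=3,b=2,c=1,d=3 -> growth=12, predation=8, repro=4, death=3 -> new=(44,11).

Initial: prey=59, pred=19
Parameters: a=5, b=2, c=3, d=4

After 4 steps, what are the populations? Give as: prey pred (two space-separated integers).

Step 1: prey: 59+29-22=66; pred: 19+33-7=45
Step 2: prey: 66+33-59=40; pred: 45+89-18=116
Step 3: prey: 40+20-92=0; pred: 116+139-46=209
Step 4: prey: 0+0-0=0; pred: 209+0-83=126

Answer: 0 126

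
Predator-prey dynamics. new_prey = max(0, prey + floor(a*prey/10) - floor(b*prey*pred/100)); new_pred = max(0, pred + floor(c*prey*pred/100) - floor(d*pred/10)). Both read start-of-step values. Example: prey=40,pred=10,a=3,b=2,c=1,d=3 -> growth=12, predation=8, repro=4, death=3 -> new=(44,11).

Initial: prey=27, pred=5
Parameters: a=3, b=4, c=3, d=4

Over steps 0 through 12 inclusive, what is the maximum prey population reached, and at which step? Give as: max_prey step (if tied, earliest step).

Step 1: prey: 27+8-5=30; pred: 5+4-2=7
Step 2: prey: 30+9-8=31; pred: 7+6-2=11
Step 3: prey: 31+9-13=27; pred: 11+10-4=17
Step 4: prey: 27+8-18=17; pred: 17+13-6=24
Step 5: prey: 17+5-16=6; pred: 24+12-9=27
Step 6: prey: 6+1-6=1; pred: 27+4-10=21
Step 7: prey: 1+0-0=1; pred: 21+0-8=13
Step 8: prey: 1+0-0=1; pred: 13+0-5=8
Step 9: prey: 1+0-0=1; pred: 8+0-3=5
Step 10: prey: 1+0-0=1; pred: 5+0-2=3
Step 11: prey: 1+0-0=1; pred: 3+0-1=2
Step 12: prey: 1+0-0=1; pred: 2+0-0=2
Max prey = 31 at step 2

Answer: 31 2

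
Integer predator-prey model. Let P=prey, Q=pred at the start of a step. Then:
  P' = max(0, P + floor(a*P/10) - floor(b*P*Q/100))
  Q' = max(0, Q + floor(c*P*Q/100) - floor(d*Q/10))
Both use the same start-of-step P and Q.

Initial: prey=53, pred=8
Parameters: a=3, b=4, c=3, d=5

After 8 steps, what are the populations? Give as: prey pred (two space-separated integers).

Step 1: prey: 53+15-16=52; pred: 8+12-4=16
Step 2: prey: 52+15-33=34; pred: 16+24-8=32
Step 3: prey: 34+10-43=1; pred: 32+32-16=48
Step 4: prey: 1+0-1=0; pred: 48+1-24=25
Step 5: prey: 0+0-0=0; pred: 25+0-12=13
Step 6: prey: 0+0-0=0; pred: 13+0-6=7
Step 7: prey: 0+0-0=0; pred: 7+0-3=4
Step 8: prey: 0+0-0=0; pred: 4+0-2=2

Answer: 0 2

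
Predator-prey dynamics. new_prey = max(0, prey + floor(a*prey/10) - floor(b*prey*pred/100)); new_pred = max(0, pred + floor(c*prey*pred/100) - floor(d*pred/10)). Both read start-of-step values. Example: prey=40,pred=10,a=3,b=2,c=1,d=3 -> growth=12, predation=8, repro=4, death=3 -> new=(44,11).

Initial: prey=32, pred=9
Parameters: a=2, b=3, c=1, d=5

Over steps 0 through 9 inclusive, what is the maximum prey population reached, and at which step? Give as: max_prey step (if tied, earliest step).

Answer: 57 9

Derivation:
Step 1: prey: 32+6-8=30; pred: 9+2-4=7
Step 2: prey: 30+6-6=30; pred: 7+2-3=6
Step 3: prey: 30+6-5=31; pred: 6+1-3=4
Step 4: prey: 31+6-3=34; pred: 4+1-2=3
Step 5: prey: 34+6-3=37; pred: 3+1-1=3
Step 6: prey: 37+7-3=41; pred: 3+1-1=3
Step 7: prey: 41+8-3=46; pred: 3+1-1=3
Step 8: prey: 46+9-4=51; pred: 3+1-1=3
Step 9: prey: 51+10-4=57; pred: 3+1-1=3
Max prey = 57 at step 9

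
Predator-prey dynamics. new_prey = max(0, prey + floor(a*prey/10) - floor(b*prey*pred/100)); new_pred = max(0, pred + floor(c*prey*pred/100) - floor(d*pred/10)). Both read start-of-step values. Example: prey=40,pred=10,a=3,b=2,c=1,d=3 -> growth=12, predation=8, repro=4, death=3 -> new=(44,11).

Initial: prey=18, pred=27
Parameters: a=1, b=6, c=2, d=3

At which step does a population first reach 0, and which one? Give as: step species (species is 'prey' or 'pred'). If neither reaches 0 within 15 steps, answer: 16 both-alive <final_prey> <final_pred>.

Answer: 1 prey

Derivation:
Step 1: prey: 18+1-29=0; pred: 27+9-8=28
First extinction: prey at step 1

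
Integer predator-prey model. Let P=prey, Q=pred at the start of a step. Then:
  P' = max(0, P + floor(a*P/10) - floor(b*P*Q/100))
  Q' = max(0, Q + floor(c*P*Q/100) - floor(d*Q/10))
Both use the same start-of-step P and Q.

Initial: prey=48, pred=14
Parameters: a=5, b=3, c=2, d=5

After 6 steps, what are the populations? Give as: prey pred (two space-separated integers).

Answer: 1 14

Derivation:
Step 1: prey: 48+24-20=52; pred: 14+13-7=20
Step 2: prey: 52+26-31=47; pred: 20+20-10=30
Step 3: prey: 47+23-42=28; pred: 30+28-15=43
Step 4: prey: 28+14-36=6; pred: 43+24-21=46
Step 5: prey: 6+3-8=1; pred: 46+5-23=28
Step 6: prey: 1+0-0=1; pred: 28+0-14=14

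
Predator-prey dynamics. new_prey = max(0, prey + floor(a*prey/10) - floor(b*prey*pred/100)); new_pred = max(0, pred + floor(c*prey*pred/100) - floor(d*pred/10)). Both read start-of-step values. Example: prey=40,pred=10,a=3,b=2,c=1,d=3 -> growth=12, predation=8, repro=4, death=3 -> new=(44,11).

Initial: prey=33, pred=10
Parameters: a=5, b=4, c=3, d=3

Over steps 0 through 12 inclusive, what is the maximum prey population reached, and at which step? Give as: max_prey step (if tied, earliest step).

Step 1: prey: 33+16-13=36; pred: 10+9-3=16
Step 2: prey: 36+18-23=31; pred: 16+17-4=29
Step 3: prey: 31+15-35=11; pred: 29+26-8=47
Step 4: prey: 11+5-20=0; pred: 47+15-14=48
Step 5: prey: 0+0-0=0; pred: 48+0-14=34
Step 6: prey: 0+0-0=0; pred: 34+0-10=24
Step 7: prey: 0+0-0=0; pred: 24+0-7=17
Step 8: prey: 0+0-0=0; pred: 17+0-5=12
Step 9: prey: 0+0-0=0; pred: 12+0-3=9
Step 10: prey: 0+0-0=0; pred: 9+0-2=7
Step 11: prey: 0+0-0=0; pred: 7+0-2=5
Step 12: prey: 0+0-0=0; pred: 5+0-1=4
Max prey = 36 at step 1

Answer: 36 1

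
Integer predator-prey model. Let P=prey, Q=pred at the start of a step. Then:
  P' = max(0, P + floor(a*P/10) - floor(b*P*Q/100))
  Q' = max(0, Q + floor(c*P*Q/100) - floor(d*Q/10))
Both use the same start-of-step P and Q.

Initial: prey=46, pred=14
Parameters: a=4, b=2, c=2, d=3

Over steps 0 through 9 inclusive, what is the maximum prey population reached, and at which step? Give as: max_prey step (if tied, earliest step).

Step 1: prey: 46+18-12=52; pred: 14+12-4=22
Step 2: prey: 52+20-22=50; pred: 22+22-6=38
Step 3: prey: 50+20-38=32; pred: 38+38-11=65
Step 4: prey: 32+12-41=3; pred: 65+41-19=87
Step 5: prey: 3+1-5=0; pred: 87+5-26=66
Step 6: prey: 0+0-0=0; pred: 66+0-19=47
Step 7: prey: 0+0-0=0; pred: 47+0-14=33
Step 8: prey: 0+0-0=0; pred: 33+0-9=24
Step 9: prey: 0+0-0=0; pred: 24+0-7=17
Max prey = 52 at step 1

Answer: 52 1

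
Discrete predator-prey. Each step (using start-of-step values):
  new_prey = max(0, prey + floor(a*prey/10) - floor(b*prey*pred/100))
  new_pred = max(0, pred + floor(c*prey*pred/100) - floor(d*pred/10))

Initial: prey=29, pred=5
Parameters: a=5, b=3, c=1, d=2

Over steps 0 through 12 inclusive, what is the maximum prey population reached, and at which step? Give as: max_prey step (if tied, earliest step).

Step 1: prey: 29+14-4=39; pred: 5+1-1=5
Step 2: prey: 39+19-5=53; pred: 5+1-1=5
Step 3: prey: 53+26-7=72; pred: 5+2-1=6
Step 4: prey: 72+36-12=96; pred: 6+4-1=9
Step 5: prey: 96+48-25=119; pred: 9+8-1=16
Step 6: prey: 119+59-57=121; pred: 16+19-3=32
Step 7: prey: 121+60-116=65; pred: 32+38-6=64
Step 8: prey: 65+32-124=0; pred: 64+41-12=93
Step 9: prey: 0+0-0=0; pred: 93+0-18=75
Step 10: prey: 0+0-0=0; pred: 75+0-15=60
Step 11: prey: 0+0-0=0; pred: 60+0-12=48
Step 12: prey: 0+0-0=0; pred: 48+0-9=39
Max prey = 121 at step 6

Answer: 121 6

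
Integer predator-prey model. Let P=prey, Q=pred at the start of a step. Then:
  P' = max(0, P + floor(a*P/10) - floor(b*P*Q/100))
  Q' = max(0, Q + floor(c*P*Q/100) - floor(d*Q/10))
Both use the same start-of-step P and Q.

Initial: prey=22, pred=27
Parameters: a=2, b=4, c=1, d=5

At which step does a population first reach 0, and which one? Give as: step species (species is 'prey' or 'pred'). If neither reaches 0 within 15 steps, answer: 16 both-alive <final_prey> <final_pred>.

Step 1: prey: 22+4-23=3; pred: 27+5-13=19
Step 2: prey: 3+0-2=1; pred: 19+0-9=10
Step 3: prey: 1+0-0=1; pred: 10+0-5=5
Step 4: prey: 1+0-0=1; pred: 5+0-2=3
Step 5: prey: 1+0-0=1; pred: 3+0-1=2
Step 6: prey: 1+0-0=1; pred: 2+0-1=1
Step 7: prey: 1+0-0=1; pred: 1+0-0=1
Steps 8-15: state stable at prey=1, pred=1 (no change)
No extinction within 15 steps

Answer: 16 both-alive 1 1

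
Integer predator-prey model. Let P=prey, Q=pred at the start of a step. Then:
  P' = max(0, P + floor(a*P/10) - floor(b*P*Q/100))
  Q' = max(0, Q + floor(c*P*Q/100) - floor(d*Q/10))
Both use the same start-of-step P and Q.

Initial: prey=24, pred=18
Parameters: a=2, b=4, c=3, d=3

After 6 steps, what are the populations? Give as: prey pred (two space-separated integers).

Answer: 0 7

Derivation:
Step 1: prey: 24+4-17=11; pred: 18+12-5=25
Step 2: prey: 11+2-11=2; pred: 25+8-7=26
Step 3: prey: 2+0-2=0; pred: 26+1-7=20
Step 4: prey: 0+0-0=0; pred: 20+0-6=14
Step 5: prey: 0+0-0=0; pred: 14+0-4=10
Step 6: prey: 0+0-0=0; pred: 10+0-3=7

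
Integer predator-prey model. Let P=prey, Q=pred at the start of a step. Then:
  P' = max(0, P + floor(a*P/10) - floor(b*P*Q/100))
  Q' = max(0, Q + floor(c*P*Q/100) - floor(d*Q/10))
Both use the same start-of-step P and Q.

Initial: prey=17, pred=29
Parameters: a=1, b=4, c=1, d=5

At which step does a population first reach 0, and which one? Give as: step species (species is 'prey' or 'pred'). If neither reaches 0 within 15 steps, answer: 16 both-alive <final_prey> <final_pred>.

Step 1: prey: 17+1-19=0; pred: 29+4-14=19
First extinction: prey at step 1

Answer: 1 prey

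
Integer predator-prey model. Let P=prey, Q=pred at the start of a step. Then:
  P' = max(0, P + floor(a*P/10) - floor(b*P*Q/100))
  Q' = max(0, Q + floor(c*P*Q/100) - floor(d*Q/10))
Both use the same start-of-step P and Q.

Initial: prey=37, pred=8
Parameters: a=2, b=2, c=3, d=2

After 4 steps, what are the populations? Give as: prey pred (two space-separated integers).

Answer: 3 79

Derivation:
Step 1: prey: 37+7-5=39; pred: 8+8-1=15
Step 2: prey: 39+7-11=35; pred: 15+17-3=29
Step 3: prey: 35+7-20=22; pred: 29+30-5=54
Step 4: prey: 22+4-23=3; pred: 54+35-10=79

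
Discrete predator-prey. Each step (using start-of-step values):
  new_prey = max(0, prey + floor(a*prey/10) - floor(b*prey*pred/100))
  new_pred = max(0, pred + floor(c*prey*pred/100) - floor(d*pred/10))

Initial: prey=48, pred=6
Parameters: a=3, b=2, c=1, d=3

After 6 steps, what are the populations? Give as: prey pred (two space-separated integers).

Answer: 66 38

Derivation:
Step 1: prey: 48+14-5=57; pred: 6+2-1=7
Step 2: prey: 57+17-7=67; pred: 7+3-2=8
Step 3: prey: 67+20-10=77; pred: 8+5-2=11
Step 4: prey: 77+23-16=84; pred: 11+8-3=16
Step 5: prey: 84+25-26=83; pred: 16+13-4=25
Step 6: prey: 83+24-41=66; pred: 25+20-7=38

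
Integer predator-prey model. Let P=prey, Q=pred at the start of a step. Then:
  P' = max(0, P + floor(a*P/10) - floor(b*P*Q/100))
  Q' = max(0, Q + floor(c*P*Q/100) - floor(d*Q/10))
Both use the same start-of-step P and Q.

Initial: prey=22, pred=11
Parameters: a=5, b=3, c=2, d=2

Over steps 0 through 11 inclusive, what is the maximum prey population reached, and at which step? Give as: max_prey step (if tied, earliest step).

Answer: 29 2

Derivation:
Step 1: prey: 22+11-7=26; pred: 11+4-2=13
Step 2: prey: 26+13-10=29; pred: 13+6-2=17
Step 3: prey: 29+14-14=29; pred: 17+9-3=23
Step 4: prey: 29+14-20=23; pred: 23+13-4=32
Step 5: prey: 23+11-22=12; pred: 32+14-6=40
Step 6: prey: 12+6-14=4; pred: 40+9-8=41
Step 7: prey: 4+2-4=2; pred: 41+3-8=36
Step 8: prey: 2+1-2=1; pred: 36+1-7=30
Step 9: prey: 1+0-0=1; pred: 30+0-6=24
Step 10: prey: 1+0-0=1; pred: 24+0-4=20
Step 11: prey: 1+0-0=1; pred: 20+0-4=16
Max prey = 29 at step 2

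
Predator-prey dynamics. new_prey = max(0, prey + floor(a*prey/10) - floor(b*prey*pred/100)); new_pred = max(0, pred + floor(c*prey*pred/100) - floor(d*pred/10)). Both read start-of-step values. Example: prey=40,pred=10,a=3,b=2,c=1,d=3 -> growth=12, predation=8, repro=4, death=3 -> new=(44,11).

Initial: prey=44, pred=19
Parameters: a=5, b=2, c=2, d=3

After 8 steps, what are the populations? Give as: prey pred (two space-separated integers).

Step 1: prey: 44+22-16=50; pred: 19+16-5=30
Step 2: prey: 50+25-30=45; pred: 30+30-9=51
Step 3: prey: 45+22-45=22; pred: 51+45-15=81
Step 4: prey: 22+11-35=0; pred: 81+35-24=92
Step 5: prey: 0+0-0=0; pred: 92+0-27=65
Step 6: prey: 0+0-0=0; pred: 65+0-19=46
Step 7: prey: 0+0-0=0; pred: 46+0-13=33
Step 8: prey: 0+0-0=0; pred: 33+0-9=24

Answer: 0 24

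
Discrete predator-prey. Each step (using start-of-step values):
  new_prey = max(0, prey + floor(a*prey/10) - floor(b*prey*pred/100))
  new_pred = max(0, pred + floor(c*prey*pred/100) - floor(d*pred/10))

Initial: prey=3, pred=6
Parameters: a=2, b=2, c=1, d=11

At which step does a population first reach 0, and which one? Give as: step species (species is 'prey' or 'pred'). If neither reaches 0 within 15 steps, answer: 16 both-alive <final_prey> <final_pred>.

Step 1: prey: 3+0-0=3; pred: 6+0-6=0
First extinction: pred at step 1

Answer: 1 pred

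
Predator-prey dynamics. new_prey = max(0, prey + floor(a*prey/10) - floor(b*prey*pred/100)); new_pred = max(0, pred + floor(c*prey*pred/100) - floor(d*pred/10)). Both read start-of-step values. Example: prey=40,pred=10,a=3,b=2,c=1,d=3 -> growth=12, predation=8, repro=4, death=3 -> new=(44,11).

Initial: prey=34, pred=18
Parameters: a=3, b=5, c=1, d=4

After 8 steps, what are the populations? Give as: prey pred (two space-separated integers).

Step 1: prey: 34+10-30=14; pred: 18+6-7=17
Step 2: prey: 14+4-11=7; pred: 17+2-6=13
Step 3: prey: 7+2-4=5; pred: 13+0-5=8
Step 4: prey: 5+1-2=4; pred: 8+0-3=5
Step 5: prey: 4+1-1=4; pred: 5+0-2=3
Step 6: prey: 4+1-0=5; pred: 3+0-1=2
Step 7: prey: 5+1-0=6; pred: 2+0-0=2
Step 8: prey: 6+1-0=7; pred: 2+0-0=2

Answer: 7 2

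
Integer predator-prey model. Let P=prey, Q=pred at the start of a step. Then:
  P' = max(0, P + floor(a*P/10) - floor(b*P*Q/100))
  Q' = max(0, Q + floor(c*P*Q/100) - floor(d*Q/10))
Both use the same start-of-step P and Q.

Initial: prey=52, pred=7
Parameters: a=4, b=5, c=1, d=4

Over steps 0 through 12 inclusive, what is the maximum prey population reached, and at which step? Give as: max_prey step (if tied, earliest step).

Answer: 54 1

Derivation:
Step 1: prey: 52+20-18=54; pred: 7+3-2=8
Step 2: prey: 54+21-21=54; pred: 8+4-3=9
Step 3: prey: 54+21-24=51; pred: 9+4-3=10
Step 4: prey: 51+20-25=46; pred: 10+5-4=11
Step 5: prey: 46+18-25=39; pred: 11+5-4=12
Step 6: prey: 39+15-23=31; pred: 12+4-4=12
Step 7: prey: 31+12-18=25; pred: 12+3-4=11
Step 8: prey: 25+10-13=22; pred: 11+2-4=9
Step 9: prey: 22+8-9=21; pred: 9+1-3=7
Step 10: prey: 21+8-7=22; pred: 7+1-2=6
Step 11: prey: 22+8-6=24; pred: 6+1-2=5
Step 12: prey: 24+9-6=27; pred: 5+1-2=4
Max prey = 54 at step 1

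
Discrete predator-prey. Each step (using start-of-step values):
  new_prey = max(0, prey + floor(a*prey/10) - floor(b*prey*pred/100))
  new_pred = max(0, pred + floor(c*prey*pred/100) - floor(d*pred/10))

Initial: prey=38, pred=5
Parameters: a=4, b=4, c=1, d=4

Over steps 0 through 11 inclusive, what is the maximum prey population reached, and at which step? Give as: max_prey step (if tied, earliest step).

Step 1: prey: 38+15-7=46; pred: 5+1-2=4
Step 2: prey: 46+18-7=57; pred: 4+1-1=4
Step 3: prey: 57+22-9=70; pred: 4+2-1=5
Step 4: prey: 70+28-14=84; pred: 5+3-2=6
Step 5: prey: 84+33-20=97; pred: 6+5-2=9
Step 6: prey: 97+38-34=101; pred: 9+8-3=14
Step 7: prey: 101+40-56=85; pred: 14+14-5=23
Step 8: prey: 85+34-78=41; pred: 23+19-9=33
Step 9: prey: 41+16-54=3; pred: 33+13-13=33
Step 10: prey: 3+1-3=1; pred: 33+0-13=20
Step 11: prey: 1+0-0=1; pred: 20+0-8=12
Max prey = 101 at step 6

Answer: 101 6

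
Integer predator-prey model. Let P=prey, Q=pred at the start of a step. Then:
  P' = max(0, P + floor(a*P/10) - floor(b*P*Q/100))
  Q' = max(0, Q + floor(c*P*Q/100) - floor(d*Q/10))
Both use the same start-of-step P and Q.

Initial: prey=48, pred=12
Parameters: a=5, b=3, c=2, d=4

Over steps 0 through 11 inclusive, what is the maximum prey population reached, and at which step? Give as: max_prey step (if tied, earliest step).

Answer: 55 1

Derivation:
Step 1: prey: 48+24-17=55; pred: 12+11-4=19
Step 2: prey: 55+27-31=51; pred: 19+20-7=32
Step 3: prey: 51+25-48=28; pred: 32+32-12=52
Step 4: prey: 28+14-43=0; pred: 52+29-20=61
Step 5: prey: 0+0-0=0; pred: 61+0-24=37
Step 6: prey: 0+0-0=0; pred: 37+0-14=23
Step 7: prey: 0+0-0=0; pred: 23+0-9=14
Step 8: prey: 0+0-0=0; pred: 14+0-5=9
Step 9: prey: 0+0-0=0; pred: 9+0-3=6
Step 10: prey: 0+0-0=0; pred: 6+0-2=4
Step 11: prey: 0+0-0=0; pred: 4+0-1=3
Max prey = 55 at step 1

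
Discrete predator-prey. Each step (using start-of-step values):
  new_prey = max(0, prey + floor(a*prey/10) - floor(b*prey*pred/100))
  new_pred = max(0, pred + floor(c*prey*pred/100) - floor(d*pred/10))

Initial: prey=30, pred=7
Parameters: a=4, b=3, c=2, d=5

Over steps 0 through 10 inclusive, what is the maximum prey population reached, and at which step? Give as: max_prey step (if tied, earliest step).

Answer: 49 4

Derivation:
Step 1: prey: 30+12-6=36; pred: 7+4-3=8
Step 2: prey: 36+14-8=42; pred: 8+5-4=9
Step 3: prey: 42+16-11=47; pred: 9+7-4=12
Step 4: prey: 47+18-16=49; pred: 12+11-6=17
Step 5: prey: 49+19-24=44; pred: 17+16-8=25
Step 6: prey: 44+17-33=28; pred: 25+22-12=35
Step 7: prey: 28+11-29=10; pred: 35+19-17=37
Step 8: prey: 10+4-11=3; pred: 37+7-18=26
Step 9: prey: 3+1-2=2; pred: 26+1-13=14
Step 10: prey: 2+0-0=2; pred: 14+0-7=7
Max prey = 49 at step 4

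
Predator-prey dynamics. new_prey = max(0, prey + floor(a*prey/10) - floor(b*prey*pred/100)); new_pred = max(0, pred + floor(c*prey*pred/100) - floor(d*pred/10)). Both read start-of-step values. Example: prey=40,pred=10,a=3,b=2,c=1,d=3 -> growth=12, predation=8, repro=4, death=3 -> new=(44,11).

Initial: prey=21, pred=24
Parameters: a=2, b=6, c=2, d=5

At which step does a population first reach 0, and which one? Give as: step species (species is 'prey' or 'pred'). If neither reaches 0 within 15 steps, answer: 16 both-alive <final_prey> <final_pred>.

Step 1: prey: 21+4-30=0; pred: 24+10-12=22
First extinction: prey at step 1

Answer: 1 prey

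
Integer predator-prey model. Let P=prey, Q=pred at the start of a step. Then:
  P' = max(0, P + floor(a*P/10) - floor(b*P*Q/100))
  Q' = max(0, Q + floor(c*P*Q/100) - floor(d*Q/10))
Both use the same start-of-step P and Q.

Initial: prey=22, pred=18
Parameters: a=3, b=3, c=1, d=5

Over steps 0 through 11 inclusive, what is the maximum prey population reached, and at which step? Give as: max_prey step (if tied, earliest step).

Answer: 105 11

Derivation:
Step 1: prey: 22+6-11=17; pred: 18+3-9=12
Step 2: prey: 17+5-6=16; pred: 12+2-6=8
Step 3: prey: 16+4-3=17; pred: 8+1-4=5
Step 4: prey: 17+5-2=20; pred: 5+0-2=3
Step 5: prey: 20+6-1=25; pred: 3+0-1=2
Step 6: prey: 25+7-1=31; pred: 2+0-1=1
Step 7: prey: 31+9-0=40; pred: 1+0-0=1
Step 8: prey: 40+12-1=51; pred: 1+0-0=1
Step 9: prey: 51+15-1=65; pred: 1+0-0=1
Step 10: prey: 65+19-1=83; pred: 1+0-0=1
Step 11: prey: 83+24-2=105; pred: 1+0-0=1
Max prey = 105 at step 11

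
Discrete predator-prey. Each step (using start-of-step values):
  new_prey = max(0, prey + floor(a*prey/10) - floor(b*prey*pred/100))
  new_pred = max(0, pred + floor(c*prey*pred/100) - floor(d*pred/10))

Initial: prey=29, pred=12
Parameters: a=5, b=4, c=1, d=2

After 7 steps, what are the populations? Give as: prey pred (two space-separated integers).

Step 1: prey: 29+14-13=30; pred: 12+3-2=13
Step 2: prey: 30+15-15=30; pred: 13+3-2=14
Step 3: prey: 30+15-16=29; pred: 14+4-2=16
Step 4: prey: 29+14-18=25; pred: 16+4-3=17
Step 5: prey: 25+12-17=20; pred: 17+4-3=18
Step 6: prey: 20+10-14=16; pred: 18+3-3=18
Step 7: prey: 16+8-11=13; pred: 18+2-3=17

Answer: 13 17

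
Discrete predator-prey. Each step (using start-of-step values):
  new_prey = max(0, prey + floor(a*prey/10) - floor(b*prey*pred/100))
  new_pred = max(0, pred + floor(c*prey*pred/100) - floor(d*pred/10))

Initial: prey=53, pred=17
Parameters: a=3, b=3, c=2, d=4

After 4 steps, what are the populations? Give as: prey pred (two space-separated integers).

Step 1: prey: 53+15-27=41; pred: 17+18-6=29
Step 2: prey: 41+12-35=18; pred: 29+23-11=41
Step 3: prey: 18+5-22=1; pred: 41+14-16=39
Step 4: prey: 1+0-1=0; pred: 39+0-15=24

Answer: 0 24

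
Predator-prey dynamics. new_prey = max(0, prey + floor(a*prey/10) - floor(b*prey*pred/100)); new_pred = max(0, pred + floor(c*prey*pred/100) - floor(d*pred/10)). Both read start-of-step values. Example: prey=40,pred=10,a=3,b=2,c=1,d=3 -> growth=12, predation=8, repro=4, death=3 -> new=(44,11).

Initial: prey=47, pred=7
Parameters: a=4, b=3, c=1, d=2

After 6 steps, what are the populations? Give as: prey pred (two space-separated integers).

Step 1: prey: 47+18-9=56; pred: 7+3-1=9
Step 2: prey: 56+22-15=63; pred: 9+5-1=13
Step 3: prey: 63+25-24=64; pred: 13+8-2=19
Step 4: prey: 64+25-36=53; pred: 19+12-3=28
Step 5: prey: 53+21-44=30; pred: 28+14-5=37
Step 6: prey: 30+12-33=9; pred: 37+11-7=41

Answer: 9 41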